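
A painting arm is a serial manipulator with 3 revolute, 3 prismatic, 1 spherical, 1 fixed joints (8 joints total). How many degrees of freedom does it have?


Given: serial robot with 3 revolute, 3 prismatic, 1 spherical, 1 fixed joints
DOF contribution per joint type: revolute=1, prismatic=1, spherical=3, fixed=0
DOF = 3*1 + 3*1 + 1*3 + 1*0
DOF = 9

9


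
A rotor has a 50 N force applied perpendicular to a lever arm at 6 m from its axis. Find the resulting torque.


Given: F = 50 N, r = 6 m, angle = 90 deg (perpendicular)
Using tau = F * r * sin(90)
sin(90) = 1
tau = 50 * 6 * 1
tau = 300 Nm

300 Nm


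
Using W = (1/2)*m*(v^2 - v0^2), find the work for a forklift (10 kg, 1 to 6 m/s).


Given: m = 10 kg, v0 = 1 m/s, v = 6 m/s
Using W = (1/2)*m*(v^2 - v0^2)
v^2 = 6^2 = 36
v0^2 = 1^2 = 1
v^2 - v0^2 = 36 - 1 = 35
W = (1/2)*10*35 = 175 J

175 J


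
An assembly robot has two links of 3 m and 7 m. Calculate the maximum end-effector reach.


Given: L1 = 3 m, L2 = 7 m
For a 2-link planar arm, max reach = L1 + L2 (fully extended)
Max reach = 3 + 7
Max reach = 10 m

10 m


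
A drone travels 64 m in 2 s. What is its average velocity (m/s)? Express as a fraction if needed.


Given: distance d = 64 m, time t = 2 s
Using v = d / t
v = 64 / 2
v = 32 m/s

32 m/s


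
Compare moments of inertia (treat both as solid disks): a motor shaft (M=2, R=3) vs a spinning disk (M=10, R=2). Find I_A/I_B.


Given: M1=2 kg, R1=3 m, M2=10 kg, R2=2 m
For a disk: I = (1/2)*M*R^2, so I_A/I_B = (M1*R1^2)/(M2*R2^2)
M1*R1^2 = 2*9 = 18
M2*R2^2 = 10*4 = 40
I_A/I_B = 18/40 = 9/20

9/20


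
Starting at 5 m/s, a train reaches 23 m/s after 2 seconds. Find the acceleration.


Given: initial velocity v0 = 5 m/s, final velocity v = 23 m/s, time t = 2 s
Using a = (v - v0) / t
a = (23 - 5) / 2
a = 18 / 2
a = 9 m/s^2

9 m/s^2


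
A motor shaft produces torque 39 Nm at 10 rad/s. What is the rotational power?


Given: tau = 39 Nm, omega = 10 rad/s
Using P = tau * omega
P = 39 * 10
P = 390 W

390 W


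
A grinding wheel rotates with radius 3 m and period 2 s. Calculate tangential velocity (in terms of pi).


Given: radius r = 3 m, period T = 2 s
Using v = 2*pi*r / T
v = 2*pi*3 / 2
v = 6*pi / 2
v = 3*pi m/s

3*pi m/s


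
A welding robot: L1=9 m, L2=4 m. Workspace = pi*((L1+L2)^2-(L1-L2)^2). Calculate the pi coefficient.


Given: L1 = 9, L2 = 4
(L1+L2)^2 = (13)^2 = 169
(L1-L2)^2 = (5)^2 = 25
Difference = 169 - 25 = 144
This equals 4*L1*L2 = 4*9*4 = 144
Workspace area = 144*pi

144


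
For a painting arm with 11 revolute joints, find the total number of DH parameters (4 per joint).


Given: 11 joints, 4 DH parameters per joint (d, theta, a, alpha)
Total DH parameters = number_of_joints * 4
Total = 11 * 4
Total = 44

44


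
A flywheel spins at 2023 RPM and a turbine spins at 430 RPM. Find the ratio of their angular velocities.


Given: RPM_A = 2023, RPM_B = 430
omega = 2*pi*RPM/60, so omega_A/omega_B = RPM_A / RPM_B
omega_A/omega_B = 2023 / 430
omega_A/omega_B = 2023/430

2023/430


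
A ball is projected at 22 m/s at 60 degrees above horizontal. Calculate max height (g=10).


Given: v0 = 22 m/s, theta = 60 deg, g = 10 m/s^2
sin^2(60) = 3/4
Using H = v0^2 * sin^2(theta) / (2*g)
H = 22^2 * 3/4 / (2*10)
H = 484 * 3/4 / 20
H = 363 / 20
H = 363/20 m

363/20 m


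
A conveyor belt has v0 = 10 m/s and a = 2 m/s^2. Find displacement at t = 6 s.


Given: v0 = 10 m/s, a = 2 m/s^2, t = 6 s
Using s = v0*t + (1/2)*a*t^2
s = 10*6 + (1/2)*2*6^2
s = 60 + (1/2)*72
s = 60 + 36
s = 96

96 m


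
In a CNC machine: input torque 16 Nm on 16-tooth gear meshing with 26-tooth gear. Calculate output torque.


Given: N1 = 16, N2 = 26, T1 = 16 Nm
Using T2/T1 = N2/N1
T2 = T1 * N2 / N1
T2 = 16 * 26 / 16
T2 = 416 / 16
T2 = 26 Nm

26 Nm


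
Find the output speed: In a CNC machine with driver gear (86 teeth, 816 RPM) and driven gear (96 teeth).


Given: N1 = 86 teeth, w1 = 816 RPM, N2 = 96 teeth
Using N1*w1 = N2*w2
w2 = N1*w1 / N2
w2 = 86*816 / 96
w2 = 70176 / 96
w2 = 731 RPM

731 RPM


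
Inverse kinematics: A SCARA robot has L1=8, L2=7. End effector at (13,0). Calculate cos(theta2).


Given: L1 = 8, L2 = 7, target (x, y) = (13, 0)
Using cos(theta2) = (x^2 + y^2 - L1^2 - L2^2) / (2*L1*L2)
x^2 + y^2 = 13^2 + 0 = 169
L1^2 + L2^2 = 64 + 49 = 113
Numerator = 169 - 113 = 56
Denominator = 2*8*7 = 112
cos(theta2) = 56/112 = 1/2

1/2


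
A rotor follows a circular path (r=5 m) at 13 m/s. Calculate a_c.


Given: v = 13 m/s, r = 5 m
Using a_c = v^2 / r
a_c = 13^2 / 5
a_c = 169 / 5
a_c = 169/5 m/s^2

169/5 m/s^2


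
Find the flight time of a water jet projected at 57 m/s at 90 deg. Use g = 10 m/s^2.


Given: v0 = 57 m/s, theta = 90 deg, g = 10 m/s^2
sin(90) = 1
Using T = 2*v0*sin(theta) / g
T = 2*57*1 / 10
T = 114 / 10
T = 57/5 s

57/5 s


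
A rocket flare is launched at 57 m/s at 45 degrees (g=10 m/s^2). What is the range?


Given: v0 = 57 m/s, theta = 45 deg, g = 10 m/s^2
sin(2*45) = sin(90) = 1
Using R = v0^2 * sin(2*theta) / g
R = 57^2 * 1 / 10
R = 3249 / 10
R = 3249/10 m

3249/10 m


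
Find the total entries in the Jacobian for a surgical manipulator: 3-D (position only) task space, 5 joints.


Given: task space dimension = 3, joints = 5
Jacobian is a 3 x 5 matrix
Total entries = rows * columns
Total = 3 * 5
Total = 15

15


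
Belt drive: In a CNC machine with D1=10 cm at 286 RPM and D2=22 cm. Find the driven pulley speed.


Given: D1 = 10 cm, w1 = 286 RPM, D2 = 22 cm
Using D1*w1 = D2*w2
w2 = D1*w1 / D2
w2 = 10*286 / 22
w2 = 2860 / 22
w2 = 130 RPM

130 RPM


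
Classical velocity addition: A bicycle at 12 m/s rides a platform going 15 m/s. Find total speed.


Given: object velocity = 12 m/s, platform velocity = 15 m/s (same direction)
Using classical velocity addition: v_total = v_object + v_platform
v_total = 12 + 15
v_total = 27 m/s

27 m/s


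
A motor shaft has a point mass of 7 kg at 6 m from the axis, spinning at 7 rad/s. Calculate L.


Given: m = 7 kg, r = 6 m, omega = 7 rad/s
For a point mass: I = m*r^2
I = 7*6^2 = 7*36 = 252
L = I*omega = 252*7
L = 1764 kg*m^2/s

1764 kg*m^2/s


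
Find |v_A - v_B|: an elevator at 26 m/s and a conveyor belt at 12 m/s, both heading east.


Given: v_A = 26 m/s east, v_B = 12 m/s east
Both move in the same direction; relative speed = |v_A - v_B|
|26 - 12| = |14|
= 14 m/s

14 m/s


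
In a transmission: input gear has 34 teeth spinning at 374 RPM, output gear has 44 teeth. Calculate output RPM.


Given: N1 = 34 teeth, w1 = 374 RPM, N2 = 44 teeth
Using N1*w1 = N2*w2
w2 = N1*w1 / N2
w2 = 34*374 / 44
w2 = 12716 / 44
w2 = 289 RPM

289 RPM


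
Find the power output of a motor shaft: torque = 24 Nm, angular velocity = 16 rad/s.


Given: tau = 24 Nm, omega = 16 rad/s
Using P = tau * omega
P = 24 * 16
P = 384 W

384 W


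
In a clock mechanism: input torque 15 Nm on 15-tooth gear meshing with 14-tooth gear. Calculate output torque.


Given: N1 = 15, N2 = 14, T1 = 15 Nm
Using T2/T1 = N2/N1
T2 = T1 * N2 / N1
T2 = 15 * 14 / 15
T2 = 210 / 15
T2 = 14 Nm

14 Nm


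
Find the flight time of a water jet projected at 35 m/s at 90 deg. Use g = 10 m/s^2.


Given: v0 = 35 m/s, theta = 90 deg, g = 10 m/s^2
sin(90) = 1
Using T = 2*v0*sin(theta) / g
T = 2*35*1 / 10
T = 70 / 10
T = 7 s

7 s


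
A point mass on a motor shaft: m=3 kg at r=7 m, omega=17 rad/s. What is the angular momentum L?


Given: m = 3 kg, r = 7 m, omega = 17 rad/s
For a point mass: I = m*r^2
I = 3*7^2 = 3*49 = 147
L = I*omega = 147*17
L = 2499 kg*m^2/s

2499 kg*m^2/s


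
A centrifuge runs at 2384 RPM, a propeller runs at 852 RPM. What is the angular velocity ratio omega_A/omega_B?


Given: RPM_A = 2384, RPM_B = 852
omega = 2*pi*RPM/60, so omega_A/omega_B = RPM_A / RPM_B
omega_A/omega_B = 2384 / 852
omega_A/omega_B = 596/213

596/213


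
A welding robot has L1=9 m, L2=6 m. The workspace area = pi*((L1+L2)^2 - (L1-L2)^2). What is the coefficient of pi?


Given: L1 = 9, L2 = 6
(L1+L2)^2 = (15)^2 = 225
(L1-L2)^2 = (3)^2 = 9
Difference = 225 - 9 = 216
This equals 4*L1*L2 = 4*9*6 = 216
Workspace area = 216*pi

216


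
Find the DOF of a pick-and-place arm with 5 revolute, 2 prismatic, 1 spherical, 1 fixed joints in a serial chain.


Given: serial robot with 5 revolute, 2 prismatic, 1 spherical, 1 fixed joints
DOF contribution per joint type: revolute=1, prismatic=1, spherical=3, fixed=0
DOF = 5*1 + 2*1 + 1*3 + 1*0
DOF = 10

10


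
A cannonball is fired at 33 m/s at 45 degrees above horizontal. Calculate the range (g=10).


Given: v0 = 33 m/s, theta = 45 deg, g = 10 m/s^2
sin(2*45) = sin(90) = 1
Using R = v0^2 * sin(2*theta) / g
R = 33^2 * 1 / 10
R = 1089 / 10
R = 1089/10 m

1089/10 m


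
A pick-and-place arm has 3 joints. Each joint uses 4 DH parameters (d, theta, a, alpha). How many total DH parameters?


Given: 3 joints, 4 DH parameters per joint (d, theta, a, alpha)
Total DH parameters = number_of_joints * 4
Total = 3 * 4
Total = 12

12


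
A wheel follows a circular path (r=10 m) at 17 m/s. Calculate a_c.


Given: v = 17 m/s, r = 10 m
Using a_c = v^2 / r
a_c = 17^2 / 10
a_c = 289 / 10
a_c = 289/10 m/s^2

289/10 m/s^2


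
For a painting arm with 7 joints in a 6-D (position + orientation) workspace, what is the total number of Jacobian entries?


Given: task space dimension = 6, joints = 7
Jacobian is a 6 x 7 matrix
Total entries = rows * columns
Total = 6 * 7
Total = 42

42


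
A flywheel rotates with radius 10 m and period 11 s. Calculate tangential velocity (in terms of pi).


Given: radius r = 10 m, period T = 11 s
Using v = 2*pi*r / T
v = 2*pi*10 / 11
v = 20*pi / 11
v = 20/11*pi m/s

20/11*pi m/s


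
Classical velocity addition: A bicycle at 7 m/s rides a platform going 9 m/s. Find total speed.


Given: object velocity = 7 m/s, platform velocity = 9 m/s (same direction)
Using classical velocity addition: v_total = v_object + v_platform
v_total = 7 + 9
v_total = 16 m/s

16 m/s


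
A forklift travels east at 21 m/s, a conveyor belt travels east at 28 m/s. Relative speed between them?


Given: v_A = 21 m/s east, v_B = 28 m/s east
Both move in the same direction; relative speed = |v_A - v_B|
|21 - 28| = |-7|
= 7 m/s

7 m/s


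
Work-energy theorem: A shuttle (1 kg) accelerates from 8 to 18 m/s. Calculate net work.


Given: m = 1 kg, v0 = 8 m/s, v = 18 m/s
Using W = (1/2)*m*(v^2 - v0^2)
v^2 = 18^2 = 324
v0^2 = 8^2 = 64
v^2 - v0^2 = 324 - 64 = 260
W = (1/2)*1*260 = 130 J

130 J


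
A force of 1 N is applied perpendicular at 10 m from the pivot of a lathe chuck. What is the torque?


Given: F = 1 N, r = 10 m, angle = 90 deg (perpendicular)
Using tau = F * r * sin(90)
sin(90) = 1
tau = 1 * 10 * 1
tau = 10 Nm

10 Nm


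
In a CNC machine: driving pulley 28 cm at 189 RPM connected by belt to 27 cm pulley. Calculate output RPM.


Given: D1 = 28 cm, w1 = 189 RPM, D2 = 27 cm
Using D1*w1 = D2*w2
w2 = D1*w1 / D2
w2 = 28*189 / 27
w2 = 5292 / 27
w2 = 196 RPM

196 RPM


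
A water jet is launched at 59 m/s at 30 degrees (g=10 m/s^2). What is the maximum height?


Given: v0 = 59 m/s, theta = 30 deg, g = 10 m/s^2
sin^2(30) = 1/4
Using H = v0^2 * sin^2(theta) / (2*g)
H = 59^2 * 1/4 / (2*10)
H = 3481 * 1/4 / 20
H = 3481/4 / 20
H = 3481/80 m

3481/80 m


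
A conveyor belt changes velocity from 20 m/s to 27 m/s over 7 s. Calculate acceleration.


Given: initial velocity v0 = 20 m/s, final velocity v = 27 m/s, time t = 7 s
Using a = (v - v0) / t
a = (27 - 20) / 7
a = 7 / 7
a = 1 m/s^2

1 m/s^2


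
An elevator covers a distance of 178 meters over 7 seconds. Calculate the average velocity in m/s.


Given: distance d = 178 m, time t = 7 s
Using v = d / t
v = 178 / 7
v = 178/7 m/s

178/7 m/s


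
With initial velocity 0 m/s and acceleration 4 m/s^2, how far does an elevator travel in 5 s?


Given: v0 = 0 m/s, a = 4 m/s^2, t = 5 s
Using s = v0*t + (1/2)*a*t^2
s = 0*5 + (1/2)*4*5^2
s = 0 + (1/2)*100
s = 0 + 50
s = 50

50 m


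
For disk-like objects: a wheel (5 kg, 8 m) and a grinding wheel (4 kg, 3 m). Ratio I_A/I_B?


Given: M1=5 kg, R1=8 m, M2=4 kg, R2=3 m
For a disk: I = (1/2)*M*R^2, so I_A/I_B = (M1*R1^2)/(M2*R2^2)
M1*R1^2 = 5*64 = 320
M2*R2^2 = 4*9 = 36
I_A/I_B = 320/36 = 80/9

80/9


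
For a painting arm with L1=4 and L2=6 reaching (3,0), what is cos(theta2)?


Given: L1 = 4, L2 = 6, target (x, y) = (3, 0)
Using cos(theta2) = (x^2 + y^2 - L1^2 - L2^2) / (2*L1*L2)
x^2 + y^2 = 3^2 + 0 = 9
L1^2 + L2^2 = 16 + 36 = 52
Numerator = 9 - 52 = -43
Denominator = 2*4*6 = 48
cos(theta2) = -43/48 = -43/48

-43/48


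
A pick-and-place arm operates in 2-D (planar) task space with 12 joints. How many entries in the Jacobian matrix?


Given: task space dimension = 2, joints = 12
Jacobian is a 2 x 12 matrix
Total entries = rows * columns
Total = 2 * 12
Total = 24

24


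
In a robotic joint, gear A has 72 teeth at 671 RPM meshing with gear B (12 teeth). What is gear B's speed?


Given: N1 = 72 teeth, w1 = 671 RPM, N2 = 12 teeth
Using N1*w1 = N2*w2
w2 = N1*w1 / N2
w2 = 72*671 / 12
w2 = 48312 / 12
w2 = 4026 RPM

4026 RPM


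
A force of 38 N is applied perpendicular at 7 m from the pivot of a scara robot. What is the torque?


Given: F = 38 N, r = 7 m, angle = 90 deg (perpendicular)
Using tau = F * r * sin(90)
sin(90) = 1
tau = 38 * 7 * 1
tau = 266 Nm

266 Nm


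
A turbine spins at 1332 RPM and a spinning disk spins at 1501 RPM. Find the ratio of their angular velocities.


Given: RPM_A = 1332, RPM_B = 1501
omega = 2*pi*RPM/60, so omega_A/omega_B = RPM_A / RPM_B
omega_A/omega_B = 1332 / 1501
omega_A/omega_B = 1332/1501

1332/1501


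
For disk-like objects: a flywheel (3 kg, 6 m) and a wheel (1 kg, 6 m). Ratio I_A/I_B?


Given: M1=3 kg, R1=6 m, M2=1 kg, R2=6 m
For a disk: I = (1/2)*M*R^2, so I_A/I_B = (M1*R1^2)/(M2*R2^2)
M1*R1^2 = 3*36 = 108
M2*R2^2 = 1*36 = 36
I_A/I_B = 108/36 = 3

3


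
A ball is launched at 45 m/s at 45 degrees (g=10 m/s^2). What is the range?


Given: v0 = 45 m/s, theta = 45 deg, g = 10 m/s^2
sin(2*45) = sin(90) = 1
Using R = v0^2 * sin(2*theta) / g
R = 45^2 * 1 / 10
R = 2025 / 10
R = 405/2 m

405/2 m


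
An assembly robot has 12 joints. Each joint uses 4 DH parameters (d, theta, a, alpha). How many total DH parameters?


Given: 12 joints, 4 DH parameters per joint (d, theta, a, alpha)
Total DH parameters = number_of_joints * 4
Total = 12 * 4
Total = 48

48


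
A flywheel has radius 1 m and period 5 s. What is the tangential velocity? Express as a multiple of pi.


Given: radius r = 1 m, period T = 5 s
Using v = 2*pi*r / T
v = 2*pi*1 / 5
v = 2*pi / 5
v = 2/5*pi m/s

2/5*pi m/s


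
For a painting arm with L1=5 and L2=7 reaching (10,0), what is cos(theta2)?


Given: L1 = 5, L2 = 7, target (x, y) = (10, 0)
Using cos(theta2) = (x^2 + y^2 - L1^2 - L2^2) / (2*L1*L2)
x^2 + y^2 = 10^2 + 0 = 100
L1^2 + L2^2 = 25 + 49 = 74
Numerator = 100 - 74 = 26
Denominator = 2*5*7 = 70
cos(theta2) = 26/70 = 13/35

13/35


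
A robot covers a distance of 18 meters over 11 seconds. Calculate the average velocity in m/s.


Given: distance d = 18 m, time t = 11 s
Using v = d / t
v = 18 / 11
v = 18/11 m/s

18/11 m/s


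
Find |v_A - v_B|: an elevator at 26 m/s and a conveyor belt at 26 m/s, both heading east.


Given: v_A = 26 m/s east, v_B = 26 m/s east
Both move in the same direction; relative speed = |v_A - v_B|
|26 - 26| = |0|
= 0 m/s

0 m/s


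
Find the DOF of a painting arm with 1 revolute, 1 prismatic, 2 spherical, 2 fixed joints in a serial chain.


Given: serial robot with 1 revolute, 1 prismatic, 2 spherical, 2 fixed joints
DOF contribution per joint type: revolute=1, prismatic=1, spherical=3, fixed=0
DOF = 1*1 + 1*1 + 2*3 + 2*0
DOF = 8

8


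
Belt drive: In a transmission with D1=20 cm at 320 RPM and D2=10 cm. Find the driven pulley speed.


Given: D1 = 20 cm, w1 = 320 RPM, D2 = 10 cm
Using D1*w1 = D2*w2
w2 = D1*w1 / D2
w2 = 20*320 / 10
w2 = 6400 / 10
w2 = 640 RPM

640 RPM


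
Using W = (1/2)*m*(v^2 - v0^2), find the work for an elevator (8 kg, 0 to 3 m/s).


Given: m = 8 kg, v0 = 0 m/s, v = 3 m/s
Using W = (1/2)*m*(v^2 - v0^2)
v^2 = 3^2 = 9
v0^2 = 0^2 = 0
v^2 - v0^2 = 9 - 0 = 9
W = (1/2)*8*9 = 36 J

36 J


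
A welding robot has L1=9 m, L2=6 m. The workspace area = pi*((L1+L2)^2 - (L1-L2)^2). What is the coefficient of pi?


Given: L1 = 9, L2 = 6
(L1+L2)^2 = (15)^2 = 225
(L1-L2)^2 = (3)^2 = 9
Difference = 225 - 9 = 216
This equals 4*L1*L2 = 4*9*6 = 216
Workspace area = 216*pi

216


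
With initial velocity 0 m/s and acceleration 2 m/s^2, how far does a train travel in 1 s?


Given: v0 = 0 m/s, a = 2 m/s^2, t = 1 s
Using s = v0*t + (1/2)*a*t^2
s = 0*1 + (1/2)*2*1^2
s = 0 + (1/2)*2
s = 0 + 1
s = 1

1 m


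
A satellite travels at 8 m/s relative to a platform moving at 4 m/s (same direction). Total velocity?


Given: object velocity = 8 m/s, platform velocity = 4 m/s (same direction)
Using classical velocity addition: v_total = v_object + v_platform
v_total = 8 + 4
v_total = 12 m/s

12 m/s


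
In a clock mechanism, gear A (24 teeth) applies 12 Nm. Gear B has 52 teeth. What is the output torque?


Given: N1 = 24, N2 = 52, T1 = 12 Nm
Using T2/T1 = N2/N1
T2 = T1 * N2 / N1
T2 = 12 * 52 / 24
T2 = 624 / 24
T2 = 26 Nm

26 Nm


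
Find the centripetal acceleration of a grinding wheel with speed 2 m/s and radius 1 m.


Given: v = 2 m/s, r = 1 m
Using a_c = v^2 / r
a_c = 2^2 / 1
a_c = 4 / 1
a_c = 4 m/s^2

4 m/s^2


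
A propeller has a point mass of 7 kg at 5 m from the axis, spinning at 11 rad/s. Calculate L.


Given: m = 7 kg, r = 5 m, omega = 11 rad/s
For a point mass: I = m*r^2
I = 7*5^2 = 7*25 = 175
L = I*omega = 175*11
L = 1925 kg*m^2/s

1925 kg*m^2/s


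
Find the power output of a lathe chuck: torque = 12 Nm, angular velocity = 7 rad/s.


Given: tau = 12 Nm, omega = 7 rad/s
Using P = tau * omega
P = 12 * 7
P = 84 W

84 W


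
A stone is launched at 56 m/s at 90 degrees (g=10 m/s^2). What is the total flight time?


Given: v0 = 56 m/s, theta = 90 deg, g = 10 m/s^2
sin(90) = 1
Using T = 2*v0*sin(theta) / g
T = 2*56*1 / 10
T = 112 / 10
T = 56/5 s

56/5 s


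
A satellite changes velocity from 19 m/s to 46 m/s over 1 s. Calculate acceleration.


Given: initial velocity v0 = 19 m/s, final velocity v = 46 m/s, time t = 1 s
Using a = (v - v0) / t
a = (46 - 19) / 1
a = 27 / 1
a = 27 m/s^2

27 m/s^2


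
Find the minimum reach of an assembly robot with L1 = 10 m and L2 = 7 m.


Given: L1 = 10 m, L2 = 7 m
For a 2-link planar arm, min reach = |L1 - L2| (second link folded back)
Min reach = |10 - 7|
Min reach = 3 m

3 m


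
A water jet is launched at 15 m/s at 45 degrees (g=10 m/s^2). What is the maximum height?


Given: v0 = 15 m/s, theta = 45 deg, g = 10 m/s^2
sin^2(45) = 1/2
Using H = v0^2 * sin^2(theta) / (2*g)
H = 15^2 * 1/2 / (2*10)
H = 225 * 1/2 / 20
H = 225/2 / 20
H = 45/8 m

45/8 m


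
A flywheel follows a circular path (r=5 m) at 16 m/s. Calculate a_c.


Given: v = 16 m/s, r = 5 m
Using a_c = v^2 / r
a_c = 16^2 / 5
a_c = 256 / 5
a_c = 256/5 m/s^2

256/5 m/s^2


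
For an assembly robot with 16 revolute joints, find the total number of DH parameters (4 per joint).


Given: 16 joints, 4 DH parameters per joint (d, theta, a, alpha)
Total DH parameters = number_of_joints * 4
Total = 16 * 4
Total = 64

64


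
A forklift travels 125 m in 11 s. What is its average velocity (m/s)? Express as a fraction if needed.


Given: distance d = 125 m, time t = 11 s
Using v = d / t
v = 125 / 11
v = 125/11 m/s

125/11 m/s


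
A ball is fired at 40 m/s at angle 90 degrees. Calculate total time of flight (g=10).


Given: v0 = 40 m/s, theta = 90 deg, g = 10 m/s^2
sin(90) = 1
Using T = 2*v0*sin(theta) / g
T = 2*40*1 / 10
T = 80 / 10
T = 8 s

8 s


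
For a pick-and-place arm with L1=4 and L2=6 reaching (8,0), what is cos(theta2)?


Given: L1 = 4, L2 = 6, target (x, y) = (8, 0)
Using cos(theta2) = (x^2 + y^2 - L1^2 - L2^2) / (2*L1*L2)
x^2 + y^2 = 8^2 + 0 = 64
L1^2 + L2^2 = 16 + 36 = 52
Numerator = 64 - 52 = 12
Denominator = 2*4*6 = 48
cos(theta2) = 12/48 = 1/4

1/4


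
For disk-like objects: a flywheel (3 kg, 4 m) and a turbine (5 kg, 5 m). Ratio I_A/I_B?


Given: M1=3 kg, R1=4 m, M2=5 kg, R2=5 m
For a disk: I = (1/2)*M*R^2, so I_A/I_B = (M1*R1^2)/(M2*R2^2)
M1*R1^2 = 3*16 = 48
M2*R2^2 = 5*25 = 125
I_A/I_B = 48/125 = 48/125

48/125


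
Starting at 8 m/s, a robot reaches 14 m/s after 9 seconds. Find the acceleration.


Given: initial velocity v0 = 8 m/s, final velocity v = 14 m/s, time t = 9 s
Using a = (v - v0) / t
a = (14 - 8) / 9
a = 6 / 9
a = 2/3 m/s^2

2/3 m/s^2


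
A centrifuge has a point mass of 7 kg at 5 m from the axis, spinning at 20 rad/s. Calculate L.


Given: m = 7 kg, r = 5 m, omega = 20 rad/s
For a point mass: I = m*r^2
I = 7*5^2 = 7*25 = 175
L = I*omega = 175*20
L = 3500 kg*m^2/s

3500 kg*m^2/s


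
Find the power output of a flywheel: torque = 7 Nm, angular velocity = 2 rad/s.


Given: tau = 7 Nm, omega = 2 rad/s
Using P = tau * omega
P = 7 * 2
P = 14 W

14 W


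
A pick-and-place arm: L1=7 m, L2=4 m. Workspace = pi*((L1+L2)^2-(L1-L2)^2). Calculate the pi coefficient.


Given: L1 = 7, L2 = 4
(L1+L2)^2 = (11)^2 = 121
(L1-L2)^2 = (3)^2 = 9
Difference = 121 - 9 = 112
This equals 4*L1*L2 = 4*7*4 = 112
Workspace area = 112*pi

112


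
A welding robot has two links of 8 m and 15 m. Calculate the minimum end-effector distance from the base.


Given: L1 = 8 m, L2 = 15 m
For a 2-link planar arm, min reach = |L1 - L2| (second link folded back)
Min reach = |8 - 15|
Min reach = 7 m

7 m


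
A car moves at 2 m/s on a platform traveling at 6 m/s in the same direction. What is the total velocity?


Given: object velocity = 2 m/s, platform velocity = 6 m/s (same direction)
Using classical velocity addition: v_total = v_object + v_platform
v_total = 2 + 6
v_total = 8 m/s

8 m/s


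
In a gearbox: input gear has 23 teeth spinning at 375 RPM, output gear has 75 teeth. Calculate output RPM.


Given: N1 = 23 teeth, w1 = 375 RPM, N2 = 75 teeth
Using N1*w1 = N2*w2
w2 = N1*w1 / N2
w2 = 23*375 / 75
w2 = 8625 / 75
w2 = 115 RPM

115 RPM


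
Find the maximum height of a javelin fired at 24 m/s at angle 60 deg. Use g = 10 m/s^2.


Given: v0 = 24 m/s, theta = 60 deg, g = 10 m/s^2
sin^2(60) = 3/4
Using H = v0^2 * sin^2(theta) / (2*g)
H = 24^2 * 3/4 / (2*10)
H = 576 * 3/4 / 20
H = 432 / 20
H = 108/5 m

108/5 m


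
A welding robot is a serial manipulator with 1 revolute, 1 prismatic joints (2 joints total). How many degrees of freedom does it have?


Given: serial robot with 1 revolute, 1 prismatic joints
DOF contribution per joint type: revolute=1, prismatic=1, spherical=3, fixed=0
DOF = 1*1 + 1*1
DOF = 2

2


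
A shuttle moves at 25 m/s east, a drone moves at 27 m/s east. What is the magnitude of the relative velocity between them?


Given: v_A = 25 m/s east, v_B = 27 m/s east
Both move in the same direction; relative speed = |v_A - v_B|
|25 - 27| = |-2|
= 2 m/s

2 m/s


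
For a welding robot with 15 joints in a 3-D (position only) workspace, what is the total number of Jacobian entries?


Given: task space dimension = 3, joints = 15
Jacobian is a 3 x 15 matrix
Total entries = rows * columns
Total = 3 * 15
Total = 45

45


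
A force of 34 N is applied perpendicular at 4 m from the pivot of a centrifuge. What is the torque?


Given: F = 34 N, r = 4 m, angle = 90 deg (perpendicular)
Using tau = F * r * sin(90)
sin(90) = 1
tau = 34 * 4 * 1
tau = 136 Nm

136 Nm


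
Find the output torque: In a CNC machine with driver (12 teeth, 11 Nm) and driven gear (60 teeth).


Given: N1 = 12, N2 = 60, T1 = 11 Nm
Using T2/T1 = N2/N1
T2 = T1 * N2 / N1
T2 = 11 * 60 / 12
T2 = 660 / 12
T2 = 55 Nm

55 Nm


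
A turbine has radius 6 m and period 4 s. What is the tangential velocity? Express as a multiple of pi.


Given: radius r = 6 m, period T = 4 s
Using v = 2*pi*r / T
v = 2*pi*6 / 4
v = 12*pi / 4
v = 3*pi m/s

3*pi m/s


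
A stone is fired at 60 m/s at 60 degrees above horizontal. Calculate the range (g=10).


Given: v0 = 60 m/s, theta = 60 deg, g = 10 m/s^2
sin(2*60) = sin(120) = sqrt(3)/2
Using R = v0^2 * sin(2*theta) / g
R = 60^2 * (sqrt(3)/2) / 10
R = 3600 * sqrt(3) / 20
R = 180*sqrt(3) m

180*sqrt(3) m


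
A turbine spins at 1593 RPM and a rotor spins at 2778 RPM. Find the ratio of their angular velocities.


Given: RPM_A = 1593, RPM_B = 2778
omega = 2*pi*RPM/60, so omega_A/omega_B = RPM_A / RPM_B
omega_A/omega_B = 1593 / 2778
omega_A/omega_B = 531/926

531/926


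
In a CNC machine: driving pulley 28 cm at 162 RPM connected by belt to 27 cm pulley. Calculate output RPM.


Given: D1 = 28 cm, w1 = 162 RPM, D2 = 27 cm
Using D1*w1 = D2*w2
w2 = D1*w1 / D2
w2 = 28*162 / 27
w2 = 4536 / 27
w2 = 168 RPM

168 RPM


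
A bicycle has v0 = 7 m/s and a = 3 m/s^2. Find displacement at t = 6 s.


Given: v0 = 7 m/s, a = 3 m/s^2, t = 6 s
Using s = v0*t + (1/2)*a*t^2
s = 7*6 + (1/2)*3*6^2
s = 42 + (1/2)*108
s = 42 + 54
s = 96

96 m


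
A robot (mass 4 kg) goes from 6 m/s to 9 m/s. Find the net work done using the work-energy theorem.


Given: m = 4 kg, v0 = 6 m/s, v = 9 m/s
Using W = (1/2)*m*(v^2 - v0^2)
v^2 = 9^2 = 81
v0^2 = 6^2 = 36
v^2 - v0^2 = 81 - 36 = 45
W = (1/2)*4*45 = 90 J

90 J


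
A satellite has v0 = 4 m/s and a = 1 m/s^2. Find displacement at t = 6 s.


Given: v0 = 4 m/s, a = 1 m/s^2, t = 6 s
Using s = v0*t + (1/2)*a*t^2
s = 4*6 + (1/2)*1*6^2
s = 24 + (1/2)*36
s = 24 + 18
s = 42

42 m


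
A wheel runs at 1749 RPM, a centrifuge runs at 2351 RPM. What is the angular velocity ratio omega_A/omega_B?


Given: RPM_A = 1749, RPM_B = 2351
omega = 2*pi*RPM/60, so omega_A/omega_B = RPM_A / RPM_B
omega_A/omega_B = 1749 / 2351
omega_A/omega_B = 1749/2351

1749/2351


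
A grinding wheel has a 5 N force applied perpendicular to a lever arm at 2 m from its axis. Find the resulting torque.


Given: F = 5 N, r = 2 m, angle = 90 deg (perpendicular)
Using tau = F * r * sin(90)
sin(90) = 1
tau = 5 * 2 * 1
tau = 10 Nm

10 Nm


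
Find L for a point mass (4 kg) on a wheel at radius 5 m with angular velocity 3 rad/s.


Given: m = 4 kg, r = 5 m, omega = 3 rad/s
For a point mass: I = m*r^2
I = 4*5^2 = 4*25 = 100
L = I*omega = 100*3
L = 300 kg*m^2/s

300 kg*m^2/s


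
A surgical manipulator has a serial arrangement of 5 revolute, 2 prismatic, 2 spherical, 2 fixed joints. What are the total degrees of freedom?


Given: serial robot with 5 revolute, 2 prismatic, 2 spherical, 2 fixed joints
DOF contribution per joint type: revolute=1, prismatic=1, spherical=3, fixed=0
DOF = 5*1 + 2*1 + 2*3 + 2*0
DOF = 13

13


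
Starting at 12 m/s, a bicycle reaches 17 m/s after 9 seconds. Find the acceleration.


Given: initial velocity v0 = 12 m/s, final velocity v = 17 m/s, time t = 9 s
Using a = (v - v0) / t
a = (17 - 12) / 9
a = 5 / 9
a = 5/9 m/s^2

5/9 m/s^2


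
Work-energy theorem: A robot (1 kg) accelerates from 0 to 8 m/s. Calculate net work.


Given: m = 1 kg, v0 = 0 m/s, v = 8 m/s
Using W = (1/2)*m*(v^2 - v0^2)
v^2 = 8^2 = 64
v0^2 = 0^2 = 0
v^2 - v0^2 = 64 - 0 = 64
W = (1/2)*1*64 = 32 J

32 J


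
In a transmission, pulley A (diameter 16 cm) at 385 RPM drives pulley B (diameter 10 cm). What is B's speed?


Given: D1 = 16 cm, w1 = 385 RPM, D2 = 10 cm
Using D1*w1 = D2*w2
w2 = D1*w1 / D2
w2 = 16*385 / 10
w2 = 6160 / 10
w2 = 616 RPM

616 RPM


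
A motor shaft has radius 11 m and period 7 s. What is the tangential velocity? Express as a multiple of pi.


Given: radius r = 11 m, period T = 7 s
Using v = 2*pi*r / T
v = 2*pi*11 / 7
v = 22*pi / 7
v = 22/7*pi m/s

22/7*pi m/s


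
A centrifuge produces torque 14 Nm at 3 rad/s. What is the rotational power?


Given: tau = 14 Nm, omega = 3 rad/s
Using P = tau * omega
P = 14 * 3
P = 42 W

42 W


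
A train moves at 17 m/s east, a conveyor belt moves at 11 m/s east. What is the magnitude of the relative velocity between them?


Given: v_A = 17 m/s east, v_B = 11 m/s east
Both move in the same direction; relative speed = |v_A - v_B|
|17 - 11| = |6|
= 6 m/s

6 m/s


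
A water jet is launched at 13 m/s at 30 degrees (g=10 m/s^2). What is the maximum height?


Given: v0 = 13 m/s, theta = 30 deg, g = 10 m/s^2
sin^2(30) = 1/4
Using H = v0^2 * sin^2(theta) / (2*g)
H = 13^2 * 1/4 / (2*10)
H = 169 * 1/4 / 20
H = 169/4 / 20
H = 169/80 m

169/80 m


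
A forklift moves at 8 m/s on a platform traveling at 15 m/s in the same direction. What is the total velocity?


Given: object velocity = 8 m/s, platform velocity = 15 m/s (same direction)
Using classical velocity addition: v_total = v_object + v_platform
v_total = 8 + 15
v_total = 23 m/s

23 m/s


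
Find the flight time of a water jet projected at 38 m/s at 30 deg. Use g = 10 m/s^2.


Given: v0 = 38 m/s, theta = 30 deg, g = 10 m/s^2
sin(30) = 1/2
Using T = 2*v0*sin(theta) / g
T = 2*38*1/2 / 10
T = 38 / 10
T = 19/5 s

19/5 s


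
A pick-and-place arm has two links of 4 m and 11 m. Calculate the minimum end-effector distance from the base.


Given: L1 = 4 m, L2 = 11 m
For a 2-link planar arm, min reach = |L1 - L2| (second link folded back)
Min reach = |4 - 11|
Min reach = 7 m

7 m


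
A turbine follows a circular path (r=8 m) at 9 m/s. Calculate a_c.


Given: v = 9 m/s, r = 8 m
Using a_c = v^2 / r
a_c = 9^2 / 8
a_c = 81 / 8
a_c = 81/8 m/s^2

81/8 m/s^2


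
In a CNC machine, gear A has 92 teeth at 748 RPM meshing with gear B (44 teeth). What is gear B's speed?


Given: N1 = 92 teeth, w1 = 748 RPM, N2 = 44 teeth
Using N1*w1 = N2*w2
w2 = N1*w1 / N2
w2 = 92*748 / 44
w2 = 68816 / 44
w2 = 1564 RPM

1564 RPM


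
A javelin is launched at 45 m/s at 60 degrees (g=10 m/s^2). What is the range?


Given: v0 = 45 m/s, theta = 60 deg, g = 10 m/s^2
sin(2*60) = sin(120) = sqrt(3)/2
Using R = v0^2 * sin(2*theta) / g
R = 45^2 * (sqrt(3)/2) / 10
R = 2025 * sqrt(3) / 20
R = 405/4*sqrt(3) m

405/4*sqrt(3) m


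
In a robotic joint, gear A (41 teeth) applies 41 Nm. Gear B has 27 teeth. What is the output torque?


Given: N1 = 41, N2 = 27, T1 = 41 Nm
Using T2/T1 = N2/N1
T2 = T1 * N2 / N1
T2 = 41 * 27 / 41
T2 = 1107 / 41
T2 = 27 Nm

27 Nm


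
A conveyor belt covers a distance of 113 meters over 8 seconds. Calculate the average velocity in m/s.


Given: distance d = 113 m, time t = 8 s
Using v = d / t
v = 113 / 8
v = 113/8 m/s

113/8 m/s


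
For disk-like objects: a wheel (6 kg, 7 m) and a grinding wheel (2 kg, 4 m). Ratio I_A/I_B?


Given: M1=6 kg, R1=7 m, M2=2 kg, R2=4 m
For a disk: I = (1/2)*M*R^2, so I_A/I_B = (M1*R1^2)/(M2*R2^2)
M1*R1^2 = 6*49 = 294
M2*R2^2 = 2*16 = 32
I_A/I_B = 294/32 = 147/16

147/16


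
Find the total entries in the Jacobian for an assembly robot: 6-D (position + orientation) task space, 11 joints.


Given: task space dimension = 6, joints = 11
Jacobian is a 6 x 11 matrix
Total entries = rows * columns
Total = 6 * 11
Total = 66

66


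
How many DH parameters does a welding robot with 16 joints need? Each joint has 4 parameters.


Given: 16 joints, 4 DH parameters per joint (d, theta, a, alpha)
Total DH parameters = number_of_joints * 4
Total = 16 * 4
Total = 64

64


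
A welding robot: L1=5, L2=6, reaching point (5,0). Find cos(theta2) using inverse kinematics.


Given: L1 = 5, L2 = 6, target (x, y) = (5, 0)
Using cos(theta2) = (x^2 + y^2 - L1^2 - L2^2) / (2*L1*L2)
x^2 + y^2 = 5^2 + 0 = 25
L1^2 + L2^2 = 25 + 36 = 61
Numerator = 25 - 61 = -36
Denominator = 2*5*6 = 60
cos(theta2) = -36/60 = -3/5

-3/5


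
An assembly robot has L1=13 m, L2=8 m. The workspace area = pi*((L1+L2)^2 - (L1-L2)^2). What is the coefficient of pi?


Given: L1 = 13, L2 = 8
(L1+L2)^2 = (21)^2 = 441
(L1-L2)^2 = (5)^2 = 25
Difference = 441 - 25 = 416
This equals 4*L1*L2 = 4*13*8 = 416
Workspace area = 416*pi

416


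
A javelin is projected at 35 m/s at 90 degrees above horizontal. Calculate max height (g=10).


Given: v0 = 35 m/s, theta = 90 deg, g = 10 m/s^2
sin^2(90) = 1
Using H = v0^2 * sin^2(theta) / (2*g)
H = 35^2 * 1 / (2*10)
H = 1225 * 1 / 20
H = 1225 / 20
H = 245/4 m

245/4 m


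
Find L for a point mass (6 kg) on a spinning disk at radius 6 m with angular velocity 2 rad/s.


Given: m = 6 kg, r = 6 m, omega = 2 rad/s
For a point mass: I = m*r^2
I = 6*6^2 = 6*36 = 216
L = I*omega = 216*2
L = 432 kg*m^2/s

432 kg*m^2/s


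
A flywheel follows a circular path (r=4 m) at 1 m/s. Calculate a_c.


Given: v = 1 m/s, r = 4 m
Using a_c = v^2 / r
a_c = 1^2 / 4
a_c = 1 / 4
a_c = 1/4 m/s^2

1/4 m/s^2


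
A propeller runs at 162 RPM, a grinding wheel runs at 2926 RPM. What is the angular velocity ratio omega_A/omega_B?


Given: RPM_A = 162, RPM_B = 2926
omega = 2*pi*RPM/60, so omega_A/omega_B = RPM_A / RPM_B
omega_A/omega_B = 162 / 2926
omega_A/omega_B = 81/1463

81/1463


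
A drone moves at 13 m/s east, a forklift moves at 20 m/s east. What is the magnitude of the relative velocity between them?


Given: v_A = 13 m/s east, v_B = 20 m/s east
Both move in the same direction; relative speed = |v_A - v_B|
|13 - 20| = |-7|
= 7 m/s

7 m/s


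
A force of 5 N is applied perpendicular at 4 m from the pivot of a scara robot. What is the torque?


Given: F = 5 N, r = 4 m, angle = 90 deg (perpendicular)
Using tau = F * r * sin(90)
sin(90) = 1
tau = 5 * 4 * 1
tau = 20 Nm

20 Nm


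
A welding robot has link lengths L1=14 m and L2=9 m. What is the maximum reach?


Given: L1 = 14 m, L2 = 9 m
For a 2-link planar arm, max reach = L1 + L2 (fully extended)
Max reach = 14 + 9
Max reach = 23 m

23 m


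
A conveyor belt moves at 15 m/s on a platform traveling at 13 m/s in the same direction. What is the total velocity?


Given: object velocity = 15 m/s, platform velocity = 13 m/s (same direction)
Using classical velocity addition: v_total = v_object + v_platform
v_total = 15 + 13
v_total = 28 m/s

28 m/s


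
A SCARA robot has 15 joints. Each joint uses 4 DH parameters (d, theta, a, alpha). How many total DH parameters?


Given: 15 joints, 4 DH parameters per joint (d, theta, a, alpha)
Total DH parameters = number_of_joints * 4
Total = 15 * 4
Total = 60

60


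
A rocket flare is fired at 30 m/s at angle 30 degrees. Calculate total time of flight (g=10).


Given: v0 = 30 m/s, theta = 30 deg, g = 10 m/s^2
sin(30) = 1/2
Using T = 2*v0*sin(theta) / g
T = 2*30*1/2 / 10
T = 30 / 10
T = 3 s

3 s


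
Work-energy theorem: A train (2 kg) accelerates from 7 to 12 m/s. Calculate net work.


Given: m = 2 kg, v0 = 7 m/s, v = 12 m/s
Using W = (1/2)*m*(v^2 - v0^2)
v^2 = 12^2 = 144
v0^2 = 7^2 = 49
v^2 - v0^2 = 144 - 49 = 95
W = (1/2)*2*95 = 95 J

95 J


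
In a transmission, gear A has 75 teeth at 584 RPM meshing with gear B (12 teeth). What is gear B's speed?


Given: N1 = 75 teeth, w1 = 584 RPM, N2 = 12 teeth
Using N1*w1 = N2*w2
w2 = N1*w1 / N2
w2 = 75*584 / 12
w2 = 43800 / 12
w2 = 3650 RPM

3650 RPM


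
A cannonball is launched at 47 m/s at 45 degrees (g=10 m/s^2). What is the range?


Given: v0 = 47 m/s, theta = 45 deg, g = 10 m/s^2
sin(2*45) = sin(90) = 1
Using R = v0^2 * sin(2*theta) / g
R = 47^2 * 1 / 10
R = 2209 / 10
R = 2209/10 m

2209/10 m


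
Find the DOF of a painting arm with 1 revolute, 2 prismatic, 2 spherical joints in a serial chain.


Given: serial robot with 1 revolute, 2 prismatic, 2 spherical joints
DOF contribution per joint type: revolute=1, prismatic=1, spherical=3, fixed=0
DOF = 1*1 + 2*1 + 2*3
DOF = 9

9


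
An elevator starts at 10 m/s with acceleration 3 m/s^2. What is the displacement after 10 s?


Given: v0 = 10 m/s, a = 3 m/s^2, t = 10 s
Using s = v0*t + (1/2)*a*t^2
s = 10*10 + (1/2)*3*10^2
s = 100 + (1/2)*300
s = 100 + 150
s = 250

250 m


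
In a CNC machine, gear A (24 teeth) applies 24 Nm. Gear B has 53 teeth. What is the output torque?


Given: N1 = 24, N2 = 53, T1 = 24 Nm
Using T2/T1 = N2/N1
T2 = T1 * N2 / N1
T2 = 24 * 53 / 24
T2 = 1272 / 24
T2 = 53 Nm

53 Nm


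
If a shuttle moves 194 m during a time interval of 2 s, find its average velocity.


Given: distance d = 194 m, time t = 2 s
Using v = d / t
v = 194 / 2
v = 97 m/s

97 m/s


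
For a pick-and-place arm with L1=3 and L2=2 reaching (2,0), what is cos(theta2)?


Given: L1 = 3, L2 = 2, target (x, y) = (2, 0)
Using cos(theta2) = (x^2 + y^2 - L1^2 - L2^2) / (2*L1*L2)
x^2 + y^2 = 2^2 + 0 = 4
L1^2 + L2^2 = 9 + 4 = 13
Numerator = 4 - 13 = -9
Denominator = 2*3*2 = 12
cos(theta2) = -9/12 = -3/4

-3/4


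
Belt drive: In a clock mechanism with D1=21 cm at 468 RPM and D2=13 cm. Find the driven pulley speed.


Given: D1 = 21 cm, w1 = 468 RPM, D2 = 13 cm
Using D1*w1 = D2*w2
w2 = D1*w1 / D2
w2 = 21*468 / 13
w2 = 9828 / 13
w2 = 756 RPM

756 RPM


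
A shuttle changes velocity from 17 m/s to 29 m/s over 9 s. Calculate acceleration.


Given: initial velocity v0 = 17 m/s, final velocity v = 29 m/s, time t = 9 s
Using a = (v - v0) / t
a = (29 - 17) / 9
a = 12 / 9
a = 4/3 m/s^2

4/3 m/s^2


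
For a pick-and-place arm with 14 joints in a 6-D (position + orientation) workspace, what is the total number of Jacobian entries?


Given: task space dimension = 6, joints = 14
Jacobian is a 6 x 14 matrix
Total entries = rows * columns
Total = 6 * 14
Total = 84

84


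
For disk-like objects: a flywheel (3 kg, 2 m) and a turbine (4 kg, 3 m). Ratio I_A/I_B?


Given: M1=3 kg, R1=2 m, M2=4 kg, R2=3 m
For a disk: I = (1/2)*M*R^2, so I_A/I_B = (M1*R1^2)/(M2*R2^2)
M1*R1^2 = 3*4 = 12
M2*R2^2 = 4*9 = 36
I_A/I_B = 12/36 = 1/3

1/3


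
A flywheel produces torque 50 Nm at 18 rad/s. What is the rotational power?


Given: tau = 50 Nm, omega = 18 rad/s
Using P = tau * omega
P = 50 * 18
P = 900 W

900 W


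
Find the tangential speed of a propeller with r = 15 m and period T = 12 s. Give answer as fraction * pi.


Given: radius r = 15 m, period T = 12 s
Using v = 2*pi*r / T
v = 2*pi*15 / 12
v = 30*pi / 12
v = 5/2*pi m/s

5/2*pi m/s


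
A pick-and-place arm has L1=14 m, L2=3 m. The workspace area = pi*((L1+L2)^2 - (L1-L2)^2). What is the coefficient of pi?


Given: L1 = 14, L2 = 3
(L1+L2)^2 = (17)^2 = 289
(L1-L2)^2 = (11)^2 = 121
Difference = 289 - 121 = 168
This equals 4*L1*L2 = 4*14*3 = 168
Workspace area = 168*pi

168


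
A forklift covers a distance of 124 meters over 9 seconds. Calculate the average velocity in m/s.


Given: distance d = 124 m, time t = 9 s
Using v = d / t
v = 124 / 9
v = 124/9 m/s

124/9 m/s


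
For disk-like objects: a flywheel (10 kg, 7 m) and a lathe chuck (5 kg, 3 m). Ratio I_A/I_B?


Given: M1=10 kg, R1=7 m, M2=5 kg, R2=3 m
For a disk: I = (1/2)*M*R^2, so I_A/I_B = (M1*R1^2)/(M2*R2^2)
M1*R1^2 = 10*49 = 490
M2*R2^2 = 5*9 = 45
I_A/I_B = 490/45 = 98/9

98/9


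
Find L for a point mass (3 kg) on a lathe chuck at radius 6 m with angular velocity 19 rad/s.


Given: m = 3 kg, r = 6 m, omega = 19 rad/s
For a point mass: I = m*r^2
I = 3*6^2 = 3*36 = 108
L = I*omega = 108*19
L = 2052 kg*m^2/s

2052 kg*m^2/s


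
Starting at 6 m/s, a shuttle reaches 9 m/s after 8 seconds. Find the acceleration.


Given: initial velocity v0 = 6 m/s, final velocity v = 9 m/s, time t = 8 s
Using a = (v - v0) / t
a = (9 - 6) / 8
a = 3 / 8
a = 3/8 m/s^2

3/8 m/s^2


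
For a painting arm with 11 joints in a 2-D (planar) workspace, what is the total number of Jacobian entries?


Given: task space dimension = 2, joints = 11
Jacobian is a 2 x 11 matrix
Total entries = rows * columns
Total = 2 * 11
Total = 22

22


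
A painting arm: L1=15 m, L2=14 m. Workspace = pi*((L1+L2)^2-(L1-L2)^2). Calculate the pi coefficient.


Given: L1 = 15, L2 = 14
(L1+L2)^2 = (29)^2 = 841
(L1-L2)^2 = (1)^2 = 1
Difference = 841 - 1 = 840
This equals 4*L1*L2 = 4*15*14 = 840
Workspace area = 840*pi

840


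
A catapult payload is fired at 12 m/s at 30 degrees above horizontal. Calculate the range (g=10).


Given: v0 = 12 m/s, theta = 30 deg, g = 10 m/s^2
sin(2*30) = sin(60) = sqrt(3)/2
Using R = v0^2 * sin(2*theta) / g
R = 12^2 * (sqrt(3)/2) / 10
R = 144 * sqrt(3) / 20
R = 36/5*sqrt(3) m

36/5*sqrt(3) m
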